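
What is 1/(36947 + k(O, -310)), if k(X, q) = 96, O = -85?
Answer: 1/37043 ≈ 2.6996e-5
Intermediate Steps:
1/(36947 + k(O, -310)) = 1/(36947 + 96) = 1/37043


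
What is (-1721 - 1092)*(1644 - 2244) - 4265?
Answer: 1683535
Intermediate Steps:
(-1721 - 1092)*(1644 - 2244) - 4265 = -2813*(-600) - 4265 = 1687800 - 4265 = 1683535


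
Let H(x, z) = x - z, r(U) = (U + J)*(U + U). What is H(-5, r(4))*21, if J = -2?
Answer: -441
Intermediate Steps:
r(U) = 2*U*(-2 + U) (r(U) = (U - 2)*(U + U) = (-2 + U)*(2*U) = 2*U*(-2 + U))
H(-5, r(4))*21 = (-5 - 2*4*(-2 + 4))*21 = (-5 - 2*4*2)*21 = (-5 - 1*16)*21 = (-5 - 16)*21 = -21*21 = -441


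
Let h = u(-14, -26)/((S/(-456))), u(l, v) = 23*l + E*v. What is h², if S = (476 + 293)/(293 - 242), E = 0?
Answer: 56076613818624/591361 ≈ 9.4826e+7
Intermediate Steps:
u(l, v) = 23*l (u(l, v) = 23*l + 0*v = 23*l + 0 = 23*l)
S = 769/51 ≈ 15.078
h = 7488432/769 (h = (23*(-14))/(((769/51)/(-456))) = -322/((769/51)*(-1/456)) = -322/(-769/23256) = -322*(-23256/769) = 7488432/769 ≈ 9737.9)
h² = (7488432/769)² = 56076613818624/591361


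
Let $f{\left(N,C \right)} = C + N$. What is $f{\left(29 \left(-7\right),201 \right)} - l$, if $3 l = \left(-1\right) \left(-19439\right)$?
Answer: $- \frac{19445}{3} \approx -6481.7$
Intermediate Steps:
$l = \frac{19439}{3}$ ($l = \frac{\left(-1\right) \left(-19439\right)}{3} = \frac{1}{3} \cdot 19439 = \frac{19439}{3} \approx 6479.7$)
$f{\left(29 \left(-7\right),201 \right)} - l = \left(201 + 29 \left(-7\right)\right) - \frac{19439}{3} = \left(201 - 203\right) - \frac{19439}{3} = -2 - \frac{19439}{3} = - \frac{19445}{3}$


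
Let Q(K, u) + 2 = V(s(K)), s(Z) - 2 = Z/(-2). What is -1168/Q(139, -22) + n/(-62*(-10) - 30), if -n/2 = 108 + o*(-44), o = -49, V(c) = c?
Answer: 374424/41005 ≈ 9.1312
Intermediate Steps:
s(Z) = 2 - Z/2 (s(Z) = 2 + Z/(-2) = 2 + Z*(-½) = 2 - Z/2)
Q(K, u) = -K/2 (Q(K, u) = -2 + (2 - K/2) = -K/2)
n = -4528 (n = -2*(108 - 49*(-44)) = -2*(108 + 2156) = -2*2264 = -4528)
-1168/Q(139, -22) + n/(-62*(-10) - 30) = -1168/((-½*139)) - 4528/(-62*(-10) - 30) = -1168/(-139/2) - 4528/(620 - 30) = -1168*(-2/139) - 4528/590 = 2336/139 - 4528*1/590 = 2336/139 - 2264/295 = 374424/41005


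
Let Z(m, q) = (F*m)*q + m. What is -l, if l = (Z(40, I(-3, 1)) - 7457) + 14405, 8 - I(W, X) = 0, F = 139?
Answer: -51468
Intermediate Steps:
I(W, X) = 8 (I(W, X) = 8 - 1*0 = 8 + 0 = 8)
Z(m, q) = m + 139*m*q (Z(m, q) = (139*m)*q + m = 139*m*q + m = m + 139*m*q)
l = 51468 (l = (40*(1 + 139*8) - 7457) + 14405 = (40*(1 + 1112) - 7457) + 14405 = (40*1113 - 7457) + 14405 = (44520 - 7457) + 14405 = 37063 + 14405 = 51468)
-l = -1*51468 = -51468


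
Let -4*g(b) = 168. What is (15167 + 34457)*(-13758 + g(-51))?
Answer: -684811200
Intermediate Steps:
g(b) = -42 (g(b) = -¼*168 = -42)
(15167 + 34457)*(-13758 + g(-51)) = (15167 + 34457)*(-13758 - 42) = 49624*(-13800) = -684811200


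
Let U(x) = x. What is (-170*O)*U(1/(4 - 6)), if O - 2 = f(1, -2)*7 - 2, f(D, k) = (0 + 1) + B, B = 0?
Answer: 595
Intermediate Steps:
f(D, k) = 1 (f(D, k) = (0 + 1) + 0 = 1 + 0 = 1)
O = 7 (O = 2 + (1*7 - 2) = 2 + (7 - 2) = 2 + 5 = 7)
(-170*O)*U(1/(4 - 6)) = (-170*7)/(4 - 6) = -1190/(-2) = -1190*(-½) = 595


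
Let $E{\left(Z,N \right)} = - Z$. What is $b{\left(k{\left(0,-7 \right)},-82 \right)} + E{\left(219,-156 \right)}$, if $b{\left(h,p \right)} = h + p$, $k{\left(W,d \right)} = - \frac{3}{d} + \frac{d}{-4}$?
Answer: $- \frac{8367}{28} \approx -298.82$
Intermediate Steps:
$k{\left(W,d \right)} = - \frac{3}{d} - \frac{d}{4}$ ($k{\left(W,d \right)} = - \frac{3}{d} + d \left(- \frac{1}{4}\right) = - \frac{3}{d} - \frac{d}{4}$)
$b{\left(k{\left(0,-7 \right)},-82 \right)} + E{\left(219,-156 \right)} = \left(\left(- \frac{3}{-7} - - \frac{7}{4}\right) - 82\right) - 219 = \left(\left(\left(-3\right) \left(- \frac{1}{7}\right) + \frac{7}{4}\right) - 82\right) - 219 = \left(\left(\frac{3}{7} + \frac{7}{4}\right) - 82\right) - 219 = \left(\frac{61}{28} - 82\right) - 219 = - \frac{2235}{28} - 219 = - \frac{8367}{28}$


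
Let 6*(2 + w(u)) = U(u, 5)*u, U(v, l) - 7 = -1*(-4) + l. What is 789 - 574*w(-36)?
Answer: 57041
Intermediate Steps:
U(v, l) = 11 + l (U(v, l) = 7 + (-1*(-4) + l) = 7 + (4 + l) = 11 + l)
w(u) = -2 + 8*u/3 (w(u) = -2 + ((11 + 5)*u)/6 = -2 + (16*u)/6 = -2 + 8*u/3)
789 - 574*w(-36) = 789 - 574*(-2 + (8/3)*(-36)) = 789 - 574*(-2 - 96) = 789 - 574*(-98) = 789 + 56252 = 57041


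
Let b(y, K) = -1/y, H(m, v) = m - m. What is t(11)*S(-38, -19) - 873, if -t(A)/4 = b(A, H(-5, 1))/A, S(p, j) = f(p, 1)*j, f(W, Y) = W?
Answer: -102745/121 ≈ -849.13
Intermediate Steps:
H(m, v) = 0
S(p, j) = j*p (S(p, j) = p*j = j*p)
t(A) = 4/A² (t(A) = -4*(-1/A)/A = -(-4)/A² = 4/A²)
t(11)*S(-38, -19) - 873 = (4/11²)*(-19*(-38)) - 873 = (4*(1/121))*722 - 873 = (4/121)*722 - 873 = 2888/121 - 873 = -102745/121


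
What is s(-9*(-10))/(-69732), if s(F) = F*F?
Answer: -225/1937 ≈ -0.11616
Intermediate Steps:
s(F) = F²
s(-9*(-10))/(-69732) = (-9*(-10))²/(-69732) = 90²*(-1/69732) = 8100*(-1/69732) = -225/1937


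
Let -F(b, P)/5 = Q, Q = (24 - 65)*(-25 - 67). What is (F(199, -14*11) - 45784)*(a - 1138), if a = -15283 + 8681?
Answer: 500344560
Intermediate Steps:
Q = 3772 (Q = -41*(-92) = 3772)
a = -6602
F(b, P) = -18860 (F(b, P) = -5*3772 = -18860)
(F(199, -14*11) - 45784)*(a - 1138) = (-18860 - 45784)*(-6602 - 1138) = -64644*(-7740) = 500344560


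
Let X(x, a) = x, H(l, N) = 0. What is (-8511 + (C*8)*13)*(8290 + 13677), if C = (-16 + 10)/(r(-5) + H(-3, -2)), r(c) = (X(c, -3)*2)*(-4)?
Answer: -936519111/5 ≈ -1.8730e+8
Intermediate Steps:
r(c) = -8*c (r(c) = (c*2)*(-4) = (2*c)*(-4) = -8*c)
C = -3/20 (C = (-16 + 10)/(-8*(-5) + 0) = -6/(40 + 0) = -6/40 = -6*1/40 = -3/20 ≈ -0.15000)
(-8511 + (C*8)*13)*(8290 + 13677) = (-8511 - 3/20*8*13)*(8290 + 13677) = (-8511 - 6/5*13)*21967 = (-8511 - 78/5)*21967 = -42633/5*21967 = -936519111/5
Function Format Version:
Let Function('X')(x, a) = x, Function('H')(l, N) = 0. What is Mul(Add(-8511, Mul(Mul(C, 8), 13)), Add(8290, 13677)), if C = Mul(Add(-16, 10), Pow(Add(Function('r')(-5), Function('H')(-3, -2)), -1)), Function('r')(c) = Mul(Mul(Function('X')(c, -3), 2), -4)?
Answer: Rational(-936519111, 5) ≈ -1.8730e+8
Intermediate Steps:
Function('r')(c) = Mul(-8, c) (Function('r')(c) = Mul(Mul(c, 2), -4) = Mul(Mul(2, c), -4) = Mul(-8, c))
C = Rational(-3, 20) (C = Mul(Add(-16, 10), Pow(Add(Mul(-8, -5), 0), -1)) = Mul(-6, Pow(Add(40, 0), -1)) = Mul(-6, Pow(40, -1)) = Mul(-6, Rational(1, 40)) = Rational(-3, 20) ≈ -0.15000)
Mul(Add(-8511, Mul(Mul(C, 8), 13)), Add(8290, 13677)) = Mul(Add(-8511, Mul(Mul(Rational(-3, 20), 8), 13)), Add(8290, 13677)) = Mul(Add(-8511, Mul(Rational(-6, 5), 13)), 21967) = Mul(Add(-8511, Rational(-78, 5)), 21967) = Mul(Rational(-42633, 5), 21967) = Rational(-936519111, 5)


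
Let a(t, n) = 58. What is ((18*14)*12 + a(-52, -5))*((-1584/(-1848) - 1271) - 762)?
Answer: -43841450/7 ≈ -6.2631e+6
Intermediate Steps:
((18*14)*12 + a(-52, -5))*((-1584/(-1848) - 1271) - 762) = ((18*14)*12 + 58)*((-1584/(-1848) - 1271) - 762) = (252*12 + 58)*((-1584*(-1/1848) - 1271) - 762) = (3024 + 58)*((6/7 - 1271) - 762) = 3082*(-8891/7 - 762) = 3082*(-14225/7) = -43841450/7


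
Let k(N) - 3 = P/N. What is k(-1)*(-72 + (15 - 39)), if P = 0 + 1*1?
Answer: -192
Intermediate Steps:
P = 1 (P = 0 + 1 = 1)
k(N) = 3 + 1/N
k(-1)*(-72 + (15 - 39)) = (3 + 1/(-1))*(-72 + (15 - 39)) = (3 - 1)*(-72 - 24) = 2*(-96) = -192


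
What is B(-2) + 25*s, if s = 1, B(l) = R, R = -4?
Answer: 21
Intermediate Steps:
B(l) = -4
B(-2) + 25*s = -4 + 25*1 = -4 + 25 = 21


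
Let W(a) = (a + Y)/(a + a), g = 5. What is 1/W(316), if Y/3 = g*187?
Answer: 632/3121 ≈ 0.20250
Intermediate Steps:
Y = 2805 (Y = 3*(5*187) = 3*935 = 2805)
W(a) = (2805 + a)/(2*a) (W(a) = (a + 2805)/(a + a) = (2805 + a)/((2*a)) = (2805 + a)*(1/(2*a)) = (2805 + a)/(2*a))
1/W(316) = 1/((1/2)*(2805 + 316)/316) = 1/((1/2)*(1/316)*3121) = 1/(3121/632) = 632/3121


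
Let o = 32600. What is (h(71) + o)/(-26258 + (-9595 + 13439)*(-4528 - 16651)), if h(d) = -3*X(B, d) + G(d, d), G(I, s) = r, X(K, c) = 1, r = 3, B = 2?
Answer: -16300/40719167 ≈ -0.00040030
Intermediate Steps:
G(I, s) = 3
h(d) = 0 (h(d) = -3*1 + 3 = -3 + 3 = 0)
(h(71) + o)/(-26258 + (-9595 + 13439)*(-4528 - 16651)) = (0 + 32600)/(-26258 + (-9595 + 13439)*(-4528 - 16651)) = 32600/(-26258 + 3844*(-21179)) = 32600/(-26258 - 81412076) = 32600/(-81438334) = 32600*(-1/81438334) = -16300/40719167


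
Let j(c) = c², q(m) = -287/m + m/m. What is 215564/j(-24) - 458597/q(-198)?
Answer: -13049380529/69840 ≈ -1.8685e+5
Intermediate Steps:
q(m) = 1 - 287/m (q(m) = -287/m + 1 = 1 - 287/m)
215564/j(-24) - 458597/q(-198) = 215564/((-24)²) - 458597*(-198/(-287 - 198)) = 215564/576 - 458597/((-1/198*(-485))) = 215564*(1/576) - 458597/485/198 = 53891/144 - 458597*198/485 = 53891/144 - 90802206/485 = -13049380529/69840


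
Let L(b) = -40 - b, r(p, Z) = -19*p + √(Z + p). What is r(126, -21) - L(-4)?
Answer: -2358 + √105 ≈ -2347.8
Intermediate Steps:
r(p, Z) = √(Z + p) - 19*p
r(126, -21) - L(-4) = (√(-21 + 126) - 19*126) - (-40 - 1*(-4)) = (√105 - 2394) - (-40 + 4) = (-2394 + √105) - 1*(-36) = (-2394 + √105) + 36 = -2358 + √105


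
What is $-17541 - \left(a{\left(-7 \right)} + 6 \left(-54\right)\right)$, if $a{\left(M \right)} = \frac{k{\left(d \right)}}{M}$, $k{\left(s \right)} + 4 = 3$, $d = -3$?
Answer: $- \frac{120520}{7} \approx -17217.0$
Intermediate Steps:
$k{\left(s \right)} = -1$ ($k{\left(s \right)} = -4 + 3 = -1$)
$a{\left(M \right)} = - \frac{1}{M}$
$-17541 - \left(a{\left(-7 \right)} + 6 \left(-54\right)\right) = -17541 - \left(- \frac{1}{-7} + 6 \left(-54\right)\right) = -17541 - \left(\left(-1\right) \left(- \frac{1}{7}\right) - 324\right) = -17541 - \left(\frac{1}{7} - 324\right) = -17541 - - \frac{2267}{7} = -17541 + \frac{2267}{7} = - \frac{120520}{7}$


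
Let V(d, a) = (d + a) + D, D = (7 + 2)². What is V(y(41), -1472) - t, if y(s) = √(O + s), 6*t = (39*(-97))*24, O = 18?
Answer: 13741 + √59 ≈ 13749.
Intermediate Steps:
t = -15132 (t = ((39*(-97))*24)/6 = (-3783*24)/6 = (⅙)*(-90792) = -15132)
D = 81 (D = 9² = 81)
y(s) = √(18 + s)
V(d, a) = 81 + a + d (V(d, a) = (d + a) + 81 = (a + d) + 81 = 81 + a + d)
V(y(41), -1472) - t = (81 - 1472 + √(18 + 41)) - 1*(-15132) = (81 - 1472 + √59) + 15132 = (-1391 + √59) + 15132 = 13741 + √59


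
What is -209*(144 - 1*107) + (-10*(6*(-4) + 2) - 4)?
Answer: -7517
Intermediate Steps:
-209*(144 - 1*107) + (-10*(6*(-4) + 2) - 4) = -209*(144 - 107) + (-10*(-24 + 2) - 4) = -209*37 + (-10*(-22) - 4) = -7733 + (220 - 4) = -7733 + 216 = -7517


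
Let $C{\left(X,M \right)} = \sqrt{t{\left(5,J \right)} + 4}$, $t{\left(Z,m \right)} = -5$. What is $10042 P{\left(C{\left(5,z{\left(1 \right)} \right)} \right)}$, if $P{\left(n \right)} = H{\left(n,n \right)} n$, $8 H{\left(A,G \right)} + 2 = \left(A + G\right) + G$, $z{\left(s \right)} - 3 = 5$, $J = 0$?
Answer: $- \frac{15063}{4} - \frac{5021 i}{2} \approx -3765.8 - 2510.5 i$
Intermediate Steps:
$z{\left(s \right)} = 8$ ($z{\left(s \right)} = 3 + 5 = 8$)
$H{\left(A,G \right)} = - \frac{1}{4} + \frac{G}{4} + \frac{A}{8}$ ($H{\left(A,G \right)} = - \frac{1}{4} + \frac{\left(A + G\right) + G}{8} = - \frac{1}{4} + \frac{A + 2 G}{8} = - \frac{1}{4} + \left(\frac{G}{4} + \frac{A}{8}\right) = - \frac{1}{4} + \frac{G}{4} + \frac{A}{8}$)
$C{\left(X,M \right)} = i$ ($C{\left(X,M \right)} = \sqrt{-5 + 4} = \sqrt{-1} = i$)
$P{\left(n \right)} = n \left(- \frac{1}{4} + \frac{3 n}{8}\right)$ ($P{\left(n \right)} = \left(- \frac{1}{4} + \frac{n}{4} + \frac{n}{8}\right) n = \left(- \frac{1}{4} + \frac{3 n}{8}\right) n = n \left(- \frac{1}{4} + \frac{3 n}{8}\right)$)
$10042 P{\left(C{\left(5,z{\left(1 \right)} \right)} \right)} = 10042 \frac{i \left(-2 + 3 i\right)}{8} = \frac{5021 i \left(-2 + 3 i\right)}{4}$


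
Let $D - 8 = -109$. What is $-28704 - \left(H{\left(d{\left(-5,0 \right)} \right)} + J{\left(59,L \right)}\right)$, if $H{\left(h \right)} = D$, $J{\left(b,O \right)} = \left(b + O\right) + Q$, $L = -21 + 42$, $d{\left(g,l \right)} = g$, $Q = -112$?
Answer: $-28571$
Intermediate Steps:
$D = -101$ ($D = 8 - 109 = -101$)
$L = 21$
$J{\left(b,O \right)} = -112 + O + b$ ($J{\left(b,O \right)} = \left(b + O\right) - 112 = \left(O + b\right) - 112 = -112 + O + b$)
$H{\left(h \right)} = -101$
$-28704 - \left(H{\left(d{\left(-5,0 \right)} \right)} + J{\left(59,L \right)}\right) = -28704 - \left(-101 + \left(-112 + 21 + 59\right)\right) = -28704 - \left(-101 - 32\right) = -28704 - -133 = -28704 + 133 = -28571$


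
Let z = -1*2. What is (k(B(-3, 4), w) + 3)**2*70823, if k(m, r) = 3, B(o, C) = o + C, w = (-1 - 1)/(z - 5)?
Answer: 2549628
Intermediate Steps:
z = -2
w = 2/7 (w = (-1 - 1)/(-2 - 5) = -2/(-7) = -2*(-1/7) = 2/7 ≈ 0.28571)
B(o, C) = C + o
(k(B(-3, 4), w) + 3)**2*70823 = (3 + 3)**2*70823 = 6**2*70823 = 36*70823 = 2549628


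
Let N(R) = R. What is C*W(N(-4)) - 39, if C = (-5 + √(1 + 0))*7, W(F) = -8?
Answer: 185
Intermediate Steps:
C = -28 (C = (-5 + √1)*7 = (-5 + 1)*7 = -4*7 = -28)
C*W(N(-4)) - 39 = -28*(-8) - 39 = 224 - 39 = 185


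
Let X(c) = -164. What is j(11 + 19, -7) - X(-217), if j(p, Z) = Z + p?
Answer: 187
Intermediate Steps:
j(11 + 19, -7) - X(-217) = (-7 + (11 + 19)) - 1*(-164) = (-7 + 30) + 164 = 23 + 164 = 187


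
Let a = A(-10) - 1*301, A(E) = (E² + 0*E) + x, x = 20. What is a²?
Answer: 32761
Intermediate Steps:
A(E) = 20 + E² (A(E) = (E² + 0*E) + 20 = (E² + 0) + 20 = E² + 20 = 20 + E²)
a = -181 (a = (20 + (-10)²) - 1*301 = (20 + 100) - 301 = 120 - 301 = -181)
a² = (-181)² = 32761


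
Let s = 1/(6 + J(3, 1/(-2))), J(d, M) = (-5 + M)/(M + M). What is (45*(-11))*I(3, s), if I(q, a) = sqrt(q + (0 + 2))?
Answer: -495*sqrt(5) ≈ -1106.9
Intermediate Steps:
J(d, M) = (-5 + M)/(2*M) (J(d, M) = (-5 + M)/((2*M)) = (-5 + M)*(1/(2*M)) = (-5 + M)/(2*M))
s = 2/23 (s = 1/(6 + (-5 + 1/(-2))/(2*(1/(-2)))) = 1/(6 + (-5 - 1/2)/(2*(-1/2))) = 1/(6 + (1/2)*(-2)*(-11/2)) = 1/(6 + 11/2) = 1/(23/2) = 2/23 ≈ 0.086957)
I(q, a) = sqrt(2 + q) (I(q, a) = sqrt(q + 2) = sqrt(2 + q))
(45*(-11))*I(3, s) = (45*(-11))*sqrt(2 + 3) = -495*sqrt(5)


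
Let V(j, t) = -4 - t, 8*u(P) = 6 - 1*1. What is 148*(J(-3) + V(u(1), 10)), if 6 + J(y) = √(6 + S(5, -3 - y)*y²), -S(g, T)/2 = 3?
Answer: -2960 + 592*I*√3 ≈ -2960.0 + 1025.4*I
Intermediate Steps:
S(g, T) = -6 (S(g, T) = -2*3 = -6)
u(P) = 5/8 (u(P) = (6 - 1*1)/8 = (6 - 1)/8 = (⅛)*5 = 5/8)
J(y) = -6 + √(6 - 6*y²)
148*(J(-3) + V(u(1), 10)) = 148*((-6 + √(6 - 6*(-3)²)) + (-4 - 1*10)) = 148*((-6 + √(6 - 6*9)) + (-4 - 10)) = 148*((-6 + √(6 - 54)) - 14) = 148*((-6 + √(-48)) - 14) = 148*((-6 + 4*I*√3) - 14) = 148*(-20 + 4*I*√3) = -2960 + 592*I*√3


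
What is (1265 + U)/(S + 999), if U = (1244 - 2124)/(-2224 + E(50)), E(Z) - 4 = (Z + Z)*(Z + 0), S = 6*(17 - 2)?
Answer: 5327/4587 ≈ 1.1613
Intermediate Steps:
S = 90 (S = 6*15 = 90)
E(Z) = 4 + 2*Z**2 (E(Z) = 4 + (Z + Z)*(Z + 0) = 4 + (2*Z)*Z = 4 + 2*Z**2)
U = -44/139 (U = (1244 - 2124)/(-2224 + (4 + 2*50**2)) = -880/(-2224 + (4 + 2*2500)) = -880/(-2224 + (4 + 5000)) = -880/(-2224 + 5004) = -880/2780 = -880*1/2780 = -44/139 ≈ -0.31655)
(1265 + U)/(S + 999) = (1265 - 44/139)/(90 + 999) = (175791/139)/1089 = (175791/139)*(1/1089) = 5327/4587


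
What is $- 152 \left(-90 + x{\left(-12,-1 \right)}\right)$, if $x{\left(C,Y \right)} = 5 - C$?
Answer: $11096$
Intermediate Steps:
$- 152 \left(-90 + x{\left(-12,-1 \right)}\right) = - 152 \left(-90 + \left(5 - -12\right)\right) = - 152 \left(-90 + \left(5 + 12\right)\right) = - 152 \left(-90 + 17\right) = \left(-152\right) \left(-73\right) = 11096$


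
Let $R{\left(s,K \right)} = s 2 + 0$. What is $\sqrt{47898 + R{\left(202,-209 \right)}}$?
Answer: $\sqrt{48302} \approx 219.78$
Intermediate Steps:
$R{\left(s,K \right)} = 2 s$ ($R{\left(s,K \right)} = 2 s + 0 = 2 s$)
$\sqrt{47898 + R{\left(202,-209 \right)}} = \sqrt{47898 + 2 \cdot 202} = \sqrt{47898 + 404} = \sqrt{48302}$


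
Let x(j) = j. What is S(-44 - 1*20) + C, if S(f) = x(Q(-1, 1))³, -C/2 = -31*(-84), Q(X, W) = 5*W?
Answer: -5083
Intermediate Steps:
C = -5208 (C = -(-62)*(-84) = -2*2604 = -5208)
S(f) = 125 (S(f) = (5*1)³ = 5³ = 125)
S(-44 - 1*20) + C = 125 - 5208 = -5083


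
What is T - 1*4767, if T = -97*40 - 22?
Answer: -8669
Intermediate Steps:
T = -3902 (T = -3880 - 22 = -3902)
T - 1*4767 = -3902 - 1*4767 = -3902 - 4767 = -8669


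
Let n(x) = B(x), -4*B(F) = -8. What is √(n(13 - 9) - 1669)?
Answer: I*√1667 ≈ 40.829*I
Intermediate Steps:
B(F) = 2 (B(F) = -¼*(-8) = 2)
n(x) = 2
√(n(13 - 9) - 1669) = √(2 - 1669) = √(-1667) = I*√1667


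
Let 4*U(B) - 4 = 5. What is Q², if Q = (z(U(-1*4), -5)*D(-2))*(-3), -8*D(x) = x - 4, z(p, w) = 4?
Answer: 81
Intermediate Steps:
U(B) = 9/4 (U(B) = 1 + (¼)*5 = 1 + 5/4 = 9/4)
D(x) = ½ - x/8 (D(x) = -(x - 4)/8 = -(-4 + x)/8 = ½ - x/8)
Q = -9 (Q = (4*(½ - ⅛*(-2)))*(-3) = (4*(½ + ¼))*(-3) = (4*(¾))*(-3) = 3*(-3) = -9)
Q² = (-9)² = 81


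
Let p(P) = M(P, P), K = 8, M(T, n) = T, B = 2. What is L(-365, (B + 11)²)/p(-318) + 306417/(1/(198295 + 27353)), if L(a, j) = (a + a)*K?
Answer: 10993638934264/159 ≈ 6.9142e+10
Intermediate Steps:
L(a, j) = 16*a (L(a, j) = (a + a)*8 = (2*a)*8 = 16*a)
p(P) = P
L(-365, (B + 11)²)/p(-318) + 306417/(1/(198295 + 27353)) = (16*(-365))/(-318) + 306417/(1/(198295 + 27353)) = -5840*(-1/318) + 306417/(1/225648) = 2920/159 + 306417/(1/225648) = 2920/159 + 306417*225648 = 2920/159 + 69142383216 = 10993638934264/159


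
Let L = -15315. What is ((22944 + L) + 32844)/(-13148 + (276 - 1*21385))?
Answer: -13491/11419 ≈ -1.1815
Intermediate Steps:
((22944 + L) + 32844)/(-13148 + (276 - 1*21385)) = ((22944 - 15315) + 32844)/(-13148 + (276 - 1*21385)) = (7629 + 32844)/(-13148 + (276 - 21385)) = 40473/(-13148 - 21109) = 40473/(-34257) = 40473*(-1/34257) = -13491/11419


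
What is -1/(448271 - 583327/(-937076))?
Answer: -937076/420064578923 ≈ -2.2308e-6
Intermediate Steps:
-1/(448271 - 583327/(-937076)) = -1/(448271 - 583327*(-1/937076)) = -1/(448271 + 583327/937076) = -1/420064578923/937076 = -1*937076/420064578923 = -937076/420064578923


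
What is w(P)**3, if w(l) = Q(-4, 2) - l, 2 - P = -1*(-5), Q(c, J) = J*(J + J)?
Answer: 1331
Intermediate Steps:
Q(c, J) = 2*J**2 (Q(c, J) = J*(2*J) = 2*J**2)
P = -3 (P = 2 - (-1)*(-5) = 2 - 1*5 = 2 - 5 = -3)
w(l) = 8 - l (w(l) = 2*2**2 - l = 2*4 - l = 8 - l)
w(P)**3 = (8 - 1*(-3))**3 = (8 + 3)**3 = 11**3 = 1331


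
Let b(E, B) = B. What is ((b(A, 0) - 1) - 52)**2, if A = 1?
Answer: 2809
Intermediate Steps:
((b(A, 0) - 1) - 52)**2 = ((0 - 1) - 52)**2 = (-1 - 52)**2 = (-53)**2 = 2809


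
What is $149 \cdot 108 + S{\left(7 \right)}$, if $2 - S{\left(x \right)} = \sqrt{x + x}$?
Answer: $16094 - \sqrt{14} \approx 16090.0$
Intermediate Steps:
$S{\left(x \right)} = 2 - \sqrt{2} \sqrt{x}$ ($S{\left(x \right)} = 2 - \sqrt{x + x} = 2 - \sqrt{2 x} = 2 - \sqrt{2} \sqrt{x}$)
$149 \cdot 108 + S{\left(7 \right)} = 149 \cdot 108 + \left(2 - \sqrt{2} \sqrt{7}\right) = 16092 + \left(2 - \sqrt{14}\right) = 16094 - \sqrt{14}$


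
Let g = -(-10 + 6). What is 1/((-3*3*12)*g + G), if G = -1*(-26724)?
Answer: 1/26292 ≈ 3.8034e-5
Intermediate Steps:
g = 4 (g = -1*(-4) = 4)
G = 26724
1/((-3*3*12)*g + G) = 1/((-3*3*12)*4 + 26724) = 1/(-9*12*4 + 26724) = 1/(-108*4 + 26724) = 1/(-432 + 26724) = 1/26292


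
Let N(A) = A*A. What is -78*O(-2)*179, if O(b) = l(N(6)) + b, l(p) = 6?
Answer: -55848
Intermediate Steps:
N(A) = A²
O(b) = 6 + b
-78*O(-2)*179 = -78*(6 - 2)*179 = -78*4*179 = -312*179 = -55848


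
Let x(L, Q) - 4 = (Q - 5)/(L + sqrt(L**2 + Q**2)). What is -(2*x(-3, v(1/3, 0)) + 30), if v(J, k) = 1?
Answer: -14 + 8*sqrt(10) ≈ 11.298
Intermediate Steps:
x(L, Q) = 4 + (-5 + Q)/(L + sqrt(L**2 + Q**2)) (x(L, Q) = 4 + (Q - 5)/(L + sqrt(L**2 + Q**2)) = 4 + (-5 + Q)/(L + sqrt(L**2 + Q**2)))
-(2*x(-3, v(1/3, 0)) + 30) = -(2*((-5 + 1 + 4*(-3) + 4*sqrt((-3)**2 + 1**2))/(-3 + sqrt((-3)**2 + 1**2))) + 30) = -(2*((-5 + 1 - 12 + 4*sqrt(9 + 1))/(-3 + sqrt(9 + 1))) + 30) = -(2*((-5 + 1 - 12 + 4*sqrt(10))/(-3 + sqrt(10))) + 30) = -(2*((-16 + 4*sqrt(10))/(-3 + sqrt(10))) + 30) = -(2*(-16 + 4*sqrt(10))/(-3 + sqrt(10)) + 30) = -(30 + 2*(-16 + 4*sqrt(10))/(-3 + sqrt(10))) = -30 - 2*(-16 + 4*sqrt(10))/(-3 + sqrt(10))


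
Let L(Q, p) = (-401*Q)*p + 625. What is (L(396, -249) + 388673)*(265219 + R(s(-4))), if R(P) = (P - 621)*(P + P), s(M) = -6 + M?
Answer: 11093972906178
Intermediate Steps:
L(Q, p) = 625 - 401*Q*p (L(Q, p) = -401*Q*p + 625 = 625 - 401*Q*p)
R(P) = 2*P*(-621 + P) (R(P) = (-621 + P)*(2*P) = 2*P*(-621 + P))
(L(396, -249) + 388673)*(265219 + R(s(-4))) = ((625 - 401*396*(-249)) + 388673)*(265219 + 2*(-6 - 4)*(-621 + (-6 - 4))) = ((625 + 39540204) + 388673)*(265219 + 2*(-10)*(-621 - 10)) = (39540829 + 388673)*(265219 + 2*(-10)*(-631)) = 39929502*(265219 + 12620) = 39929502*277839 = 11093972906178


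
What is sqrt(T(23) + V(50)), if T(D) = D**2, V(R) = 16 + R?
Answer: sqrt(595) ≈ 24.393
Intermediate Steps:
sqrt(T(23) + V(50)) = sqrt(23**2 + (16 + 50)) = sqrt(529 + 66) = sqrt(595)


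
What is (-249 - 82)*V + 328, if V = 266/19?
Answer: -4306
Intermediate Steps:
V = 14 (V = 266*(1/19) = 14)
(-249 - 82)*V + 328 = (-249 - 82)*14 + 328 = -331*14 + 328 = -4634 + 328 = -4306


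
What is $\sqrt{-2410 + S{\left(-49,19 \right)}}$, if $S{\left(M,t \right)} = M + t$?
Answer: $2 i \sqrt{610} \approx 49.396 i$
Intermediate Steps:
$\sqrt{-2410 + S{\left(-49,19 \right)}} = \sqrt{-2410 + \left(-49 + 19\right)} = \sqrt{-2410 - 30} = \sqrt{-2440} = 2 i \sqrt{610}$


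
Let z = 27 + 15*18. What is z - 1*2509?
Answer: -2212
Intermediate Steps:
z = 297 (z = 27 + 270 = 297)
z - 1*2509 = 297 - 1*2509 = 297 - 2509 = -2212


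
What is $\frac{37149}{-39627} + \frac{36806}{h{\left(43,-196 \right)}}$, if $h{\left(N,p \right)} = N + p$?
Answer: $- \frac{1367129}{5661} \approx -241.5$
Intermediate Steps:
$\frac{37149}{-39627} + \frac{36806}{h{\left(43,-196 \right)}} = \frac{37149}{-39627} + \frac{36806}{43 - 196} = 37149 \left(- \frac{1}{39627}\right) + \frac{36806}{-153} = - \frac{1769}{1887} + 36806 \left(- \frac{1}{153}\right) = - \frac{1769}{1887} - \frac{36806}{153} = - \frac{1367129}{5661}$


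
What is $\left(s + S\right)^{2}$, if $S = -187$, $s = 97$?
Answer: $8100$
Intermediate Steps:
$\left(s + S\right)^{2} = \left(97 - 187\right)^{2} = \left(-90\right)^{2} = 8100$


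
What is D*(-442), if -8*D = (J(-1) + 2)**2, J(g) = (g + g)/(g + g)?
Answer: 1989/4 ≈ 497.25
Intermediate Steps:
J(g) = 1 (J(g) = (2*g)/((2*g)) = (2*g)*(1/(2*g)) = 1)
D = -9/8 (D = -(1 + 2)**2/8 = -1/8*3**2 = -1/8*9 = -9/8 ≈ -1.1250)
D*(-442) = -9/8*(-442) = 1989/4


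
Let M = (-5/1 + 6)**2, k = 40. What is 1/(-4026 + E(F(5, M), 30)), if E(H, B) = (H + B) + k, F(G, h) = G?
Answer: -1/3951 ≈ -0.00025310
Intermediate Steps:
M = 1 (M = (-5*1 + 6)**2 = (-5 + 6)**2 = 1**2 = 1)
E(H, B) = 40 + B + H (E(H, B) = (H + B) + 40 = (B + H) + 40 = 40 + B + H)
1/(-4026 + E(F(5, M), 30)) = 1/(-4026 + (40 + 30 + 5)) = 1/(-4026 + 75) = 1/(-3951) = -1/3951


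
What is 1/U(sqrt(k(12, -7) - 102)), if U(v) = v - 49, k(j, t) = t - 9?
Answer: -49/2519 - I*sqrt(118)/2519 ≈ -0.019452 - 0.0043123*I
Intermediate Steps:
k(j, t) = -9 + t
U(v) = -49 + v
1/U(sqrt(k(12, -7) - 102)) = 1/(-49 + sqrt((-9 - 7) - 102)) = 1/(-49 + sqrt(-16 - 102)) = 1/(-49 + sqrt(-118)) = 1/(-49 + I*sqrt(118))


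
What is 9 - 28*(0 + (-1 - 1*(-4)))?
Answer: -75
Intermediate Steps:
9 - 28*(0 + (-1 - 1*(-4))) = 9 - 28*(0 + (-1 + 4)) = 9 - 28*(0 + 3) = 9 - 28*3 = 9 - 7*12 = 9 - 84 = -75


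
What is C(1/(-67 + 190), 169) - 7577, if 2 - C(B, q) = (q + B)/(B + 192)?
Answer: -178919563/23617 ≈ -7575.9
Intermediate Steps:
C(B, q) = 2 - (B + q)/(192 + B) (C(B, q) = 2 - (q + B)/(B + 192) = 2 - (B + q)/(192 + B))
C(1/(-67 + 190), 169) - 7577 = (384 + 1/(-67 + 190) - 1*169)/(192 + 1/(-67 + 190)) - 7577 = (384 + 1/123 - 169)/(192 + 1/123) - 7577 = (26446/123)/(23617/123) - 7577 = (123/23617)*(26446/123) - 7577 = 26446/23617 - 7577 = -178919563/23617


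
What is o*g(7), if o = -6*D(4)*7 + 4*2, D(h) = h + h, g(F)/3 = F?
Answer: -6888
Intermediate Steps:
g(F) = 3*F
D(h) = 2*h
o = -328 (o = -12*4*7 + 4*2 = -6*8*7 + 8 = -48*7 + 8 = -336 + 8 = -328)
o*g(7) = -984*7 = -328*21 = -6888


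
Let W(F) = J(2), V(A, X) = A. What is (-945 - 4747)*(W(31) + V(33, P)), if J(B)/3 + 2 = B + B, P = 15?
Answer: -221988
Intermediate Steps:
J(B) = -6 + 6*B (J(B) = -6 + 3*(B + B) = -6 + 3*(2*B) = -6 + 6*B)
W(F) = 6 (W(F) = -6 + 6*2 = -6 + 12 = 6)
(-945 - 4747)*(W(31) + V(33, P)) = (-945 - 4747)*(6 + 33) = -5692*39 = -221988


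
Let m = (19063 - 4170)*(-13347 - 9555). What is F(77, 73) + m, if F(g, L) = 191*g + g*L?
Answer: -341059158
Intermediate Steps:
m = -341079486 (m = 14893*(-22902) = -341079486)
F(g, L) = 191*g + L*g
F(77, 73) + m = 77*(191 + 73) - 341079486 = 77*264 - 341079486 = 20328 - 341079486 = -341059158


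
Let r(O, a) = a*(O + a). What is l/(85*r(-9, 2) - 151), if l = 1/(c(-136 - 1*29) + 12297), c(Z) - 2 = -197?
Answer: -1/16228782 ≈ -6.1619e-8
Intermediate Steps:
c(Z) = -195 (c(Z) = 2 - 197 = -195)
l = 1/12102 (l = 1/(-195 + 12297) = 1/12102 ≈ 8.2631e-5)
l/(85*r(-9, 2) - 151) = 1/(12102*(85*(2*(-9 + 2)) - 151)) = 1/(12102*(85*(2*(-7)) - 151)) = 1/(12102*(85*(-14) - 151)) = 1/(12102*(-1190 - 151)) = (1/12102)/(-1341) = (1/12102)*(-1/1341) = -1/16228782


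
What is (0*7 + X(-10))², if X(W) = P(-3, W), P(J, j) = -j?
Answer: 100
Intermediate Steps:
X(W) = -W
(0*7 + X(-10))² = (0*7 - 1*(-10))² = (0 + 10)² = 10² = 100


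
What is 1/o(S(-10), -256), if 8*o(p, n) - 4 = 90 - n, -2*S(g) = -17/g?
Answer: 4/175 ≈ 0.022857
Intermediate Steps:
S(g) = 17/(2*g) (S(g) = -(-17)/(2*g) = 17/(2*g))
o(p, n) = 47/4 - n/8 (o(p, n) = 1/2 + (90 - n)/8 = 1/2 + (45/4 - n/8) = 47/4 - n/8)
1/o(S(-10), -256) = 1/(47/4 - 1/8*(-256)) = 1/(47/4 + 32) = 1/(175/4) = 4/175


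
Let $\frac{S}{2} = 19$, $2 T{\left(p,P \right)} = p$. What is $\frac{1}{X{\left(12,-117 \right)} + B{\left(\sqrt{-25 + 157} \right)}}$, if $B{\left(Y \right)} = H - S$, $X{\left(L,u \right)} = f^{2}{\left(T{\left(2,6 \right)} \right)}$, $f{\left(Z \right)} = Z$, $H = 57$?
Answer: $\frac{1}{20} \approx 0.05$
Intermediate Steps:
$T{\left(p,P \right)} = \frac{p}{2}$
$S = 38$ ($S = 2 \cdot 19 = 38$)
$X{\left(L,u \right)} = 1$ ($X{\left(L,u \right)} = \left(\frac{1}{2} \cdot 2\right)^{2} = 1^{2} = 1$)
$B{\left(Y \right)} = 19$ ($B{\left(Y \right)} = 57 - 38 = 19$)
$\frac{1}{X{\left(12,-117 \right)} + B{\left(\sqrt{-25 + 157} \right)}} = \frac{1}{1 + 19} = \frac{1}{20}$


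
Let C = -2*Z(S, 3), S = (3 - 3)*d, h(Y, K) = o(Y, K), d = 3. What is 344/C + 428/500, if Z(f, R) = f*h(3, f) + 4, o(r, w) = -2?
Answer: -5268/125 ≈ -42.144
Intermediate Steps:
h(Y, K) = -2
S = 0 (S = (3 - 3)*3 = 0*3 = 0)
Z(f, R) = 4 - 2*f (Z(f, R) = f*(-2) + 4 = -2*f + 4 = 4 - 2*f)
C = -8 (C = -2*(4 - 2*0) = -2*(4 + 0) = -2*4 = -8)
344/C + 428/500 = 344/(-8) + 428/500 = 344*(-1/8) + 428*(1/500) = -43 + 107/125 = -5268/125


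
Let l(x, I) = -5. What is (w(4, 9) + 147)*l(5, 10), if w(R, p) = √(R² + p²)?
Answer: -735 - 5*√97 ≈ -784.24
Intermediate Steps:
(w(4, 9) + 147)*l(5, 10) = (√(4² + 9²) + 147)*(-5) = (√(16 + 81) + 147)*(-5) = (√97 + 147)*(-5) = (147 + √97)*(-5) = -735 - 5*√97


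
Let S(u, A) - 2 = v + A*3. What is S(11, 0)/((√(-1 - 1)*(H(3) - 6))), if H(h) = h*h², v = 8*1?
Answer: -5*I*√2/21 ≈ -0.33672*I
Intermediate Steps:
v = 8
H(h) = h³
S(u, A) = 10 + 3*A (S(u, A) = 2 + (8 + A*3) = 2 + (8 + 3*A) = 10 + 3*A)
S(11, 0)/((√(-1 - 1)*(H(3) - 6))) = (10 + 3*0)/((√(-1 - 1)*(3³ - 6))) = (10 + 0)/((√(-2)*(27 - 6))) = 10/(((I*√2)*21)) = 10/((21*I*√2)) = 10*(-I*√2/42) = -5*I*√2/21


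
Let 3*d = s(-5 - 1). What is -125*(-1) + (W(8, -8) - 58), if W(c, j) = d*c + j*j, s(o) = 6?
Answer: 147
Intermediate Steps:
d = 2 (d = (⅓)*6 = 2)
W(c, j) = j² + 2*c (W(c, j) = 2*c + j*j = 2*c + j² = j² + 2*c)
-125*(-1) + (W(8, -8) - 58) = -125*(-1) + (((-8)² + 2*8) - 58) = 125 + ((64 + 16) - 58) = 125 + (80 - 58) = 125 + 22 = 147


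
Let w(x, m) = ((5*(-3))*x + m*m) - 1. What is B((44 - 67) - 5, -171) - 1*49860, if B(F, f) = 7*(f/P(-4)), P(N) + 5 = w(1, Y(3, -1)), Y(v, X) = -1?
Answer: -996003/20 ≈ -49800.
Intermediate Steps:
w(x, m) = -1 + m² - 15*x (w(x, m) = (-15*x + m²) - 1 = (m² - 15*x) - 1 = -1 + m² - 15*x)
P(N) = -20 (P(N) = -5 + (-1 + (-1)² - 15*1) = -5 + (-1 + 1 - 15) = -5 - 15 = -20)
B(F, f) = -7*f/20 (B(F, f) = 7*(f/(-20)) = 7*(f*(-1/20)) = 7*(-f/20) = -7*f/20)
B((44 - 67) - 5, -171) - 1*49860 = -7/20*(-171) - 1*49860 = 1197/20 - 49860 = -996003/20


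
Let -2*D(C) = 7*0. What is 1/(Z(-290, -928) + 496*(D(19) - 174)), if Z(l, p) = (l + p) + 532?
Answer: -1/86990 ≈ -1.1496e-5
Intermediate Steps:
D(C) = 0 (D(C) = -7*0/2 = -½*0 = 0)
Z(l, p) = 532 + l + p
1/(Z(-290, -928) + 496*(D(19) - 174)) = 1/((532 - 290 - 928) + 496*(0 - 174)) = 1/(-686 + 496*(-174)) = 1/(-686 - 86304) = 1/(-86990) = -1/86990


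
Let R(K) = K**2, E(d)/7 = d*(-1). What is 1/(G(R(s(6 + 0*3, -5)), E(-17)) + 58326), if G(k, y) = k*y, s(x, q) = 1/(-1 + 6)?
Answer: 25/1458269 ≈ 1.7144e-5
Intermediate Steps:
E(d) = -7*d (E(d) = 7*(d*(-1)) = 7*(-d) = -7*d)
s(x, q) = 1/5
1/(G(R(s(6 + 0*3, -5)), E(-17)) + 58326) = 1/((1/5)**2*(-7*(-17)) + 58326) = 1/((1/25)*119 + 58326) = 1/(119/25 + 58326) = 1/(1458269/25) = 25/1458269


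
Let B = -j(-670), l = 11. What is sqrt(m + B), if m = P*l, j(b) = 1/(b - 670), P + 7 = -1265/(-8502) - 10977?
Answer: I*sqrt(980119746614049015)/2848170 ≈ 347.6*I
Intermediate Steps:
P = -93384703/8502 (P = -7 + (-1265/(-8502) - 10977) = -7 + (-1265*(-1/8502) - 10977) = -7 + (1265/8502 - 10977) = -7 - 93325189/8502 = -93384703/8502 ≈ -10984.)
j(b) = 1/(-670 + b)
m = -1027231733/8502 (m = -93384703/8502*11 = -1027231733/8502 ≈ -1.2082e+5)
B = 1/1340 (B = -1/(-670 - 670) = -1/(-1340) = -1*(-1/1340) = 1/1340 ≈ 0.00074627)
sqrt(m + B) = sqrt(-1027231733/8502 + 1/1340) = sqrt(-688245256859/5696340) = I*sqrt(980119746614049015)/2848170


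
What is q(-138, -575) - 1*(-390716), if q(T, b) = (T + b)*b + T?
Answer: 800553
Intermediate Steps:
q(T, b) = T + b*(T + b) (q(T, b) = b*(T + b) + T = T + b*(T + b))
q(-138, -575) - 1*(-390716) = (-138 + (-575)² - 138*(-575)) - 1*(-390716) = (-138 + 330625 + 79350) + 390716 = 409837 + 390716 = 800553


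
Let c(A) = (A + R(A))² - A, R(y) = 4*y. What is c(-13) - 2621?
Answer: 1617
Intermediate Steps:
c(A) = -A + 25*A² (c(A) = (A + 4*A)² - A = (5*A)² - A = 25*A² - A = -A + 25*A²)
c(-13) - 2621 = -13*(-1 + 25*(-13)) - 2621 = -13*(-1 - 325) - 2621 = -13*(-326) - 2621 = 4238 - 2621 = 1617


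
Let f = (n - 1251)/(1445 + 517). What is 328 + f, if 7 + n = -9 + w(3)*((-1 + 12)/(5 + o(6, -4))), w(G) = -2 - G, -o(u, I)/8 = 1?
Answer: 963431/2943 ≈ 327.36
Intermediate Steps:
o(u, I) = -8 (o(u, I) = -8*1 = -8)
n = 7/3 (n = -7 + (-9 + (-2 - 1*3)*((-1 + 12)/(5 - 8))) = -7 + (-9 + (-2 - 3)*(11/(-3))) = -7 + (-9 - 55*(-1)/3) = -7 + (-9 - 5*(-11/3)) = -7 + (-9 + 55/3) = -7 + 28/3 = 7/3 ≈ 2.3333)
f = -1873/2943 (f = (7/3 - 1251)/(1445 + 517) = -3746/3/1962 = -3746/3*1/1962 = -1873/2943 ≈ -0.63643)
328 + f = 328 - 1873/2943 = 963431/2943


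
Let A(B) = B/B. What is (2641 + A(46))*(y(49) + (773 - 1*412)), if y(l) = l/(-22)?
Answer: 10426653/11 ≈ 9.4788e+5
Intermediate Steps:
A(B) = 1
y(l) = -l/22 (y(l) = l*(-1/22) = -l/22)
(2641 + A(46))*(y(49) + (773 - 1*412)) = (2641 + 1)*(-1/22*49 + (773 - 1*412)) = 2642*(-49/22 + (773 - 412)) = 2642*(-49/22 + 361) = 2642*(7893/22) = 10426653/11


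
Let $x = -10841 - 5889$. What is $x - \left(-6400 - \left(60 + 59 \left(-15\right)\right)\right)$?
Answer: $-11155$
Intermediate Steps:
$x = -16730$
$x - \left(-6400 - \left(60 + 59 \left(-15\right)\right)\right) = -16730 - \left(-6400 - \left(60 + 59 \left(-15\right)\right)\right) = -16730 - \left(-6400 - \left(60 - 885\right)\right) = -16730 - \left(-6400 - -825\right) = -16730 - \left(-6400 + 825\right) = -16730 - -5575 = -16730 + 5575 = -11155$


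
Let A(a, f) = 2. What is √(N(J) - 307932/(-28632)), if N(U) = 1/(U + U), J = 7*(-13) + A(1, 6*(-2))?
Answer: √121181721286/106177 ≈ 3.2786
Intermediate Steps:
J = -89 (J = 7*(-13) + 2 = -91 + 2 = -89)
N(U) = 1/(2*U)
√(N(J) - 307932/(-28632)) = √((½)/(-89) - 307932/(-28632)) = √((½)*(-1/89) - 307932*(-1/28632)) = √(-1/178 + 25661/2386) = √(1141318/106177) = √121181721286/106177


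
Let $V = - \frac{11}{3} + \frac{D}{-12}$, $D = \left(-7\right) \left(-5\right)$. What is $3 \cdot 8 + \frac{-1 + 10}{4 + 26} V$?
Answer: $\frac{881}{40} \approx 22.025$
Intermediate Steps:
$D = 35$
$V = - \frac{79}{12}$ ($V = - \frac{11}{3} + \frac{35}{-12} = \left(-11\right) \frac{1}{3} + 35 \left(- \frac{1}{12}\right) = - \frac{11}{3} - \frac{35}{12} = - \frac{79}{12} \approx -6.5833$)
$3 \cdot 8 + \frac{-1 + 10}{4 + 26} V = 3 \cdot 8 + \frac{-1 + 10}{4 + 26} \left(- \frac{79}{12}\right) = 24 + \frac{9}{30} \left(- \frac{79}{12}\right) = 24 + 9 \cdot \frac{1}{30} \left(- \frac{79}{12}\right) = 24 + \frac{3}{10} \left(- \frac{79}{12}\right) = 24 - \frac{79}{40} = \frac{881}{40}$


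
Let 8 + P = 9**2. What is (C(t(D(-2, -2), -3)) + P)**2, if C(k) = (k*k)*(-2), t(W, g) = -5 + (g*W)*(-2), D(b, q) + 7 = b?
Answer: 47458321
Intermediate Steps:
D(b, q) = -7 + b
P = 73 (P = -8 + 9**2 = -8 + 81 = 73)
t(W, g) = -5 - 2*W*g (t(W, g) = -5 + (W*g)*(-2) = -5 - 2*W*g)
C(k) = -2*k**2 (C(k) = k**2*(-2) = -2*k**2)
(C(t(D(-2, -2), -3)) + P)**2 = (-2*(-5 - 2*(-7 - 2)*(-3))**2 + 73)**2 = (-2*(-5 - 2*(-9)*(-3))**2 + 73)**2 = (-2*(-5 - 54)**2 + 73)**2 = (-2*(-59)**2 + 73)**2 = (-2*3481 + 73)**2 = (-6962 + 73)**2 = (-6889)**2 = 47458321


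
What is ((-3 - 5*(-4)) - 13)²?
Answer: 16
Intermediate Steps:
((-3 - 5*(-4)) - 13)² = ((-3 + 20) - 13)² = (17 - 13)² = 4² = 16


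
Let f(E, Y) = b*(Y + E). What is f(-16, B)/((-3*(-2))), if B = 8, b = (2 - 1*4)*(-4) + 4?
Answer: -16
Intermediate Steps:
b = 12 (b = (2 - 4)*(-4) + 4 = -2*(-4) + 4 = 8 + 4 = 12)
f(E, Y) = 12*E + 12*Y (f(E, Y) = 12*(Y + E) = 12*(E + Y) = 12*E + 12*Y)
f(-16, B)/((-3*(-2))) = (12*(-16) + 12*8)/((-3*(-2))) = (-192 + 96)/6 = -96*1/6 = -16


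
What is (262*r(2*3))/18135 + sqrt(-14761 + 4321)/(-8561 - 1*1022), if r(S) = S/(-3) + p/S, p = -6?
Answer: -262/6045 - 6*I*sqrt(290)/9583 ≈ -0.043342 - 0.010662*I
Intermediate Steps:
r(S) = -6/S - S/3 (r(S) = S/(-3) - 6/S = S*(-1/3) - 6/S = -S/3 - 6/S = -6/S - S/3)
(262*r(2*3))/18135 + sqrt(-14761 + 4321)/(-8561 - 1*1022) = (262*(-6/(2*3) - 2*3/3))/18135 + sqrt(-14761 + 4321)/(-8561 - 1*1022) = (262*(-6/6 - 1/3*6))*(1/18135) + sqrt(-10440)/(-8561 - 1022) = (262*(-6*1/6 - 2))*(1/18135) + (6*I*sqrt(290))/(-9583) = (262*(-1 - 2))*(1/18135) + (6*I*sqrt(290))*(-1/9583) = (262*(-3))*(1/18135) - 6*I*sqrt(290)/9583 = -786*1/18135 - 6*I*sqrt(290)/9583 = -262/6045 - 6*I*sqrt(290)/9583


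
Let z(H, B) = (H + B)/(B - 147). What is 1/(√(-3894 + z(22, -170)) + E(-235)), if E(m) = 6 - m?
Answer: 76397/19645927 - 5*I*√15650290/19645927 ≈ 0.0038887 - 0.0010068*I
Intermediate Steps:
z(H, B) = (B + H)/(-147 + B)
1/(√(-3894 + z(22, -170)) + E(-235)) = 1/(√(-3894 + (-170 + 22)/(-147 - 170)) + (6 - 1*(-235))) = 1/(√(-3894 - 148/(-317)) + (6 + 235)) = 1/(√(-3894 - 1/317*(-148)) + 241) = 1/(√(-3894 + 148/317) + 241) = 1/(√(-1234250/317) + 241) = 1/(5*I*√15650290/317 + 241) = 1/(241 + 5*I*√15650290/317)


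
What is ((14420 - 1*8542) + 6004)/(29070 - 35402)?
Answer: -5941/3166 ≈ -1.8765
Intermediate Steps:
((14420 - 1*8542) + 6004)/(29070 - 35402) = ((14420 - 8542) + 6004)/(-6332) = (5878 + 6004)*(-1/6332) = 11882*(-1/6332) = -5941/3166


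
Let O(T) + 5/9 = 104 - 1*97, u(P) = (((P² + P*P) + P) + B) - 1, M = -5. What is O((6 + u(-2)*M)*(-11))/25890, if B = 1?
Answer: 29/116505 ≈ 0.00024892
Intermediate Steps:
u(P) = P + 2*P² (u(P) = (((P² + P*P) + P) + 1) - 1 = (((P² + P²) + P) + 1) - 1 = ((2*P² + P) + 1) - 1 = ((P + 2*P²) + 1) - 1 = (1 + P + 2*P²) - 1 = P + 2*P²)
O(T) = 58/9 (O(T) = -5/9 + (104 - 1*97) = -5/9 + (104 - 97) = -5/9 + 7 = 58/9)
O((6 + u(-2)*M)*(-11))/25890 = (58/9)/25890 = (58/9)*(1/25890) = 29/116505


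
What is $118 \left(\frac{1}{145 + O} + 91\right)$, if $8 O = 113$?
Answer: $\frac{13670418}{1273} \approx 10739.0$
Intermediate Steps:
$O = \frac{113}{8}$ ($O = \frac{1}{8} \cdot 113 = \frac{113}{8} \approx 14.125$)
$118 \left(\frac{1}{145 + O} + 91\right) = 118 \left(\frac{1}{145 + \frac{113}{8}} + 91\right) = 118 \left(\frac{1}{\frac{1273}{8}} + 91\right) = 118 \left(\frac{8}{1273} + 91\right) = 118 \cdot \frac{115851}{1273} = \frac{13670418}{1273}$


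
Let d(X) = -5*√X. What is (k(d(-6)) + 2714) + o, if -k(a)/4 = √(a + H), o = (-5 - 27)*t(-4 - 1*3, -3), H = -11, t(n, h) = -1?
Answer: 2746 - 4*√(-11 - 5*I*√6) ≈ 2739.4 + 14.822*I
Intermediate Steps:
o = 32 (o = (-5 - 27)*(-1) = -32*(-1) = 32)
k(a) = -4*√(-11 + a) (k(a) = -4*√(a - 11) = -4*√(-11 + a))
(k(d(-6)) + 2714) + o = (-4*√(-11 - 5*I*√6) + 2714) + 32 = (2714 - 4*√(-11 - 5*I*√6)) + 32 = 2746 - 4*√(-11 - 5*I*√6)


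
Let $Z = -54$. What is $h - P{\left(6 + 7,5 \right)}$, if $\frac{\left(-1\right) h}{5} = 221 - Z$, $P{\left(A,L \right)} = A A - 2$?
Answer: $-1542$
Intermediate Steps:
$P{\left(A,L \right)} = -2 + A^{2}$ ($P{\left(A,L \right)} = A^{2} - 2 = -2 + A^{2}$)
$h = -1375$ ($h = - 5 \left(221 - -54\right) = - 5 \left(221 + 54\right) = \left(-5\right) 275 = -1375$)
$h - P{\left(6 + 7,5 \right)} = -1375 - \left(-2 + \left(6 + 7\right)^{2}\right) = -1375 - \left(-2 + 13^{2}\right) = -1375 - \left(-2 + 169\right) = -1375 - 167 = -1542$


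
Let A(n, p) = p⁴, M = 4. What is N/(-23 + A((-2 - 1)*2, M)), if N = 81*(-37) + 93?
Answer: -2904/233 ≈ -12.464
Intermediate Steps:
N = -2904 (N = -2997 + 93 = -2904)
N/(-23 + A((-2 - 1)*2, M)) = -2904/(-23 + 4⁴) = -2904/(-23 + 256) = -2904/233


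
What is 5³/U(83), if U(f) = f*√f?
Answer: 125*√83/6889 ≈ 0.16531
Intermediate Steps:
U(f) = f^(3/2)
5³/U(83) = 5³/(83^(3/2)) = 125/((83*√83)) = 125*(√83/6889) = 125*√83/6889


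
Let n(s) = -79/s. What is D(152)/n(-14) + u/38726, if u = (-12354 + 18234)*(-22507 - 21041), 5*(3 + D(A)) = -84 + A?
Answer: -50557925054/7648385 ≈ -6610.3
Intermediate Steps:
D(A) = -99/5 + A/5 (D(A) = -3 + (-84 + A)/5 = -3 + (-84/5 + A/5) = -99/5 + A/5)
u = -256062240 (u = 5880*(-43548) = -256062240)
D(152)/n(-14) + u/38726 = (-99/5 + (1/5)*152)/((-79/(-14))) - 256062240/38726 = (-99/5 + 152/5)/((-79*(-1/14))) - 256062240*1/38726 = 53/(5*(79/14)) - 128031120/19363 = (53/5)*(14/79) - 128031120/19363 = 742/395 - 128031120/19363 = -50557925054/7648385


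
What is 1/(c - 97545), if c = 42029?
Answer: -1/55516 ≈ -1.8013e-5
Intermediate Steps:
1/(c - 97545) = 1/(42029 - 97545) = 1/(-55516) = -1/55516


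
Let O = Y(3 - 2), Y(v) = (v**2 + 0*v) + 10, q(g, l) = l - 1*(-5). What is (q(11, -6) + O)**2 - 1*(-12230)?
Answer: 12330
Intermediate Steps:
q(g, l) = 5 + l (q(g, l) = l + 5 = 5 + l)
Y(v) = 10 + v**2 (Y(v) = (v**2 + 0) + 10 = v**2 + 10 = 10 + v**2)
O = 11 (O = 10 + (3 - 2)**2 = 10 + 1**2 = 10 + 1 = 11)
(q(11, -6) + O)**2 - 1*(-12230) = ((5 - 6) + 11)**2 - 1*(-12230) = (-1 + 11)**2 + 12230 = 10**2 + 12230 = 100 + 12230 = 12330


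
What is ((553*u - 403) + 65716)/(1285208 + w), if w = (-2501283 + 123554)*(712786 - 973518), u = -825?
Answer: -97728/154987830709 ≈ -6.3055e-7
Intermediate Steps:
w = 619950037628 (w = -2377729*(-260732) = 619950037628)
((553*u - 403) + 65716)/(1285208 + w) = ((553*(-825) - 403) + 65716)/(1285208 + 619950037628) = ((-456225 - 403) + 65716)/619951322836 = (-456628 + 65716)*(1/619951322836) = -390912*1/619951322836 = -97728/154987830709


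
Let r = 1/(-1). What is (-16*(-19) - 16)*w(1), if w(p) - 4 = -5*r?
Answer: 2592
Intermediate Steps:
r = -1
w(p) = 9 (w(p) = 4 - 5*(-1) = 4 + 5 = 9)
(-16*(-19) - 16)*w(1) = (-16*(-19) - 16)*9 = (304 - 16)*9 = 288*9 = 2592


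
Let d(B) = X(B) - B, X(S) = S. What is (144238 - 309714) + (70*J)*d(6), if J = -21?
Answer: -165476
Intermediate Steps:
d(B) = 0 (d(B) = B - B = 0)
(144238 - 309714) + (70*J)*d(6) = (144238 - 309714) + (70*(-21))*0 = -165476 - 1470*0 = -165476 + 0 = -165476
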